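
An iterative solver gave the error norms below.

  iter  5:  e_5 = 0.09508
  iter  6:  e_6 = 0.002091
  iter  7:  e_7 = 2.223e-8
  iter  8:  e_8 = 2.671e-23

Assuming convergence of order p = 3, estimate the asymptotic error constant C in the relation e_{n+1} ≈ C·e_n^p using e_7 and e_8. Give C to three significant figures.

2.43

C ≈ e_8 / e_7^3
  = 2.671e-23 / (2.223e-8)^3
  = 2.671e-23 / 1.09855e-23 ≈ 2.4314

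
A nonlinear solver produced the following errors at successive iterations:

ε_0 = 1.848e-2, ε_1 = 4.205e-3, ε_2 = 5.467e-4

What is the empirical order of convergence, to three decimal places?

p ≈ ln(ε_2/ε_1) / ln(ε_1/ε_0)
  = ln(5.467e-4/4.205e-3) / ln(4.205e-3/1.848e-2)
  = ln(0.130012) / ln(0.227543)
  = -2.040129 / -1.480416 ≈ 1.378078

1.378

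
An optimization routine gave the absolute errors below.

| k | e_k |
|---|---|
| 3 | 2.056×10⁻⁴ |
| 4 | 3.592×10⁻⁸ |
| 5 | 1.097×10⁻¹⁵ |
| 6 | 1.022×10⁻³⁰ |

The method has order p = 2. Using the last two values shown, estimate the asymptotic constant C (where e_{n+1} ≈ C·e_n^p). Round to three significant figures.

C ≈ e_6 / e_5^2
  = 1.022×10⁻³⁰ / (1.097×10⁻¹⁵)^2
  = 1.022×10⁻³⁰ / 1.20341e-30 ≈ 0.84925

0.849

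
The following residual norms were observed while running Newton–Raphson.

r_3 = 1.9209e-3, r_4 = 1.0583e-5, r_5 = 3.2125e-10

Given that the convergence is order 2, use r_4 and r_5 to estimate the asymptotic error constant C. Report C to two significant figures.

2.9

C ≈ r_5 / r_4^2
  = 3.2125e-10 / (1.0583e-5)^2
  = 3.2125e-10 / 1.12e-10 ≈ 2.8683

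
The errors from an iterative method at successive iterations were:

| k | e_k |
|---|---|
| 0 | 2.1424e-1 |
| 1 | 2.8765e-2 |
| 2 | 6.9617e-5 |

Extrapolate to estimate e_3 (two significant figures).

9.9e-13

First estimate the order: p ≈ ln(e_2/e_1) / ln(e_1/e_0) = ln(6.9617e-5/2.8765e-2)/ln(2.8765e-2/2.1424e-1) = ln(0.0024202)/ln(0.134265) ≈ 3.0000.
Then e_3 ≈ e_2·(e_2/e_1)^p = 6.9617e-5·(0.0024202)^3.0000 = 6.9617e-5·1.4176e-08 ≈ 9.869e-13.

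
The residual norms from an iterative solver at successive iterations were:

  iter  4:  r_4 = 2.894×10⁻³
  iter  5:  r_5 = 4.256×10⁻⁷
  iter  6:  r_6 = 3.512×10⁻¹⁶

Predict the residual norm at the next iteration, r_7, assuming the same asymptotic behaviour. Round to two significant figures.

1.0e-37

First estimate the order: p ≈ ln(r_6/r_5) / ln(r_5/r_4) = ln(3.512×10⁻¹⁶/4.256×10⁻⁷)/ln(4.256×10⁻⁷/2.894×10⁻³) = ln(8.25188e-10)/ln(0.000147063) ≈ 2.3701.
Then r_7 ≈ r_6·(r_6/r_5)^p = 3.512×10⁻¹⁶·(8.25188e-10)^2.3701 = 3.512×10⁻¹⁶·2.96021e-22 ≈ 1.04e-37.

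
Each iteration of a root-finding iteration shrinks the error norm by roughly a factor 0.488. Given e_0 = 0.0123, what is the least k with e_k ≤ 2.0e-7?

16

After k steps, e_k ≈ 0.0123·0.488^k.
Need 0.488^k ≤ 2.0e-7/0.0123 = 1.62602e-05.
k ≥ ln(1.62602e-05)/ln(0.488) = -11.0268/-0.71744 = 15.370.
Smallest integer k = 16.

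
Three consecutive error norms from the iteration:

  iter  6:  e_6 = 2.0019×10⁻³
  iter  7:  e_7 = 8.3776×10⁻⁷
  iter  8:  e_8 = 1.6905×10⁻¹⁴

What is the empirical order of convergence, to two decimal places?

2.28

p ≈ ln(e_8/e_7) / ln(e_7/e_6)
  = ln(1.6905×10⁻¹⁴/8.3776×10⁻⁷) / ln(8.3776×10⁻⁷/2.0019×10⁻³)
  = ln(2.01788e-08) / ln(0.000418482)
  = -17.71863 / -7.77888 ≈ 2.27779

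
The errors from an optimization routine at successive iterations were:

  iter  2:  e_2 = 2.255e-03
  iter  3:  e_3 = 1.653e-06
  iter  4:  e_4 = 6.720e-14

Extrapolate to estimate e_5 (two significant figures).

First estimate the order: p ≈ ln(e_4/e_3) / ln(e_3/e_2) = ln(6.720e-14/1.653e-06)/ln(1.653e-06/2.255e-03) = ln(4.06534e-08)/ln(0.000733038) ≈ 2.3576.
Then e_5 ≈ e_4·(e_4/e_3)^p = 6.720e-14·(4.06534e-08)^2.3576 = 6.720e-14·3.76016e-18 ≈ 2.527e-31.

2.5e-31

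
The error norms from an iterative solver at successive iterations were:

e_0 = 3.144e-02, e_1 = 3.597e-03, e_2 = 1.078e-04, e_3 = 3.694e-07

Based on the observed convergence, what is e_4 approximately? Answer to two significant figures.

3.8e-11

First estimate the order: p ≈ ln(e_3/e_2) / ln(e_2/e_1) = ln(3.694e-07/1.078e-04)/ln(1.078e-04/3.597e-03) = ln(0.00342672)/ln(0.0299694) ≈ 1.6183.
Then e_4 ≈ e_3·(e_3/e_2)^p = 3.694e-07·(0.00342672)^1.6183 = 3.694e-07·0.000102493 ≈ 3.786e-11.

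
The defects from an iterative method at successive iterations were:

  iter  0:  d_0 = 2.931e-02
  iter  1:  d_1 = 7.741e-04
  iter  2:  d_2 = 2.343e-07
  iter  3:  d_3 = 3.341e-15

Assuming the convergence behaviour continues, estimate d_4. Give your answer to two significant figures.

First estimate the order: p ≈ ln(d_3/d_2) / ln(d_2/d_1) = ln(3.341e-15/2.343e-07)/ln(2.343e-07/7.741e-04) = ln(1.42595e-08)/ln(0.000302674) ≈ 2.2296.
Then d_4 ≈ d_3·(d_3/d_2)^p = 3.341e-15·(1.42595e-08)^2.2296 = 3.341e-15·3.21211e-18 ≈ 1.073e-32.

1.1e-32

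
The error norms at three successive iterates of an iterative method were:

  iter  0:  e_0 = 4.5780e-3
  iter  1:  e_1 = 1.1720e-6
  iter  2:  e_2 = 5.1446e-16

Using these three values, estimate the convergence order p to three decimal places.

p ≈ ln(e_2/e_1) / ln(e_1/e_0)
  = ln(5.1446e-16/1.1720e-6) / ln(1.1720e-6/4.5780e-3)
  = ln(4.38959e-10) / ln(0.000256007)
  = -21.546615 / -8.270306 ≈ 2.605298

2.605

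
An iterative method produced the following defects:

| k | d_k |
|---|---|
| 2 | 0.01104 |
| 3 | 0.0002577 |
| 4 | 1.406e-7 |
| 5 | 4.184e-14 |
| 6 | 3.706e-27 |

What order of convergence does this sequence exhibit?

2

Consecutive ratios: d_6/d_5 = 3.706e-27/4.184e-14 = 8.85755e-14, d_5/d_4 = 4.184e-14/1.406e-7 = 2.97582e-07.
p ≈ ln(8.85755e-14)/ln(2.97582e-07) = -30.0549/-15.0276 ≈ 2.00.
So the convergence is quadratic (order 2).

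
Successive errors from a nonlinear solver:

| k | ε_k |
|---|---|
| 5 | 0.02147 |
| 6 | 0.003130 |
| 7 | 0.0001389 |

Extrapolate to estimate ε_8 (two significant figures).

First estimate the order: p ≈ ln(ε_7/ε_6) / ln(ε_6/ε_5) = ln(0.0001389/0.003130)/ln(0.003130/0.02147) = ln(0.044377)/ln(0.145785) ≈ 1.6177.
Then ε_8 ≈ ε_7·(ε_7/ε_6)^p = 0.0001389·(0.044377)^1.6177 = 0.0001389·0.00647899 ≈ 8.999e-07.

9.0e-7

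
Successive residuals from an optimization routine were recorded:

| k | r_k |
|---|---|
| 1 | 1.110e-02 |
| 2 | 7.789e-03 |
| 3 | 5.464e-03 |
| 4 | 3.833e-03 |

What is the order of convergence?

Consecutive ratios: r_4/r_3 = 3.833e-03/5.464e-03 = 0.701501, r_3/r_2 = 5.464e-03/7.789e-03 = 0.701502.
p ≈ ln(0.701501)/ln(0.701502) = -0.3545/-0.3545 ≈ 1.00.
So the convergence is linear (order 1).

1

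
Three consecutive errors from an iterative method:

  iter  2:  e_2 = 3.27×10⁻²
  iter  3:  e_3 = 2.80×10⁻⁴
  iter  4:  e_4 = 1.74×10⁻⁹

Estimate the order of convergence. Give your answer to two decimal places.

p ≈ ln(e_4/e_3) / ln(e_3/e_2)
  = ln(1.74×10⁻⁹/2.80×10⁻⁴) / ln(2.80×10⁻⁴/3.27×10⁻²)
  = ln(6.21429e-06) / ln(0.00856269)
  = -11.98866 / -4.76034 ≈ 2.51845

2.52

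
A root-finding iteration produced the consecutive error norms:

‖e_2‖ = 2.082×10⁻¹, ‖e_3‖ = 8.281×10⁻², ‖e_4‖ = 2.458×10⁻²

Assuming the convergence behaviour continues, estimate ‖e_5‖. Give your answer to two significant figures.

First estimate the order: p ≈ ln(‖e_4‖/‖e_3‖) / ln(‖e_3‖/‖e_2‖) = ln(2.458×10⁻²/8.281×10⁻²)/ln(8.281×10⁻²/2.082×10⁻¹) = ln(0.296824)/ln(0.397743) ≈ 1.3174.
Then ‖e_5‖ ≈ ‖e_4‖·(‖e_4‖/‖e_3‖)^p = 2.458×10⁻²·(0.296824)^1.3174 = 2.458×10⁻²·0.201869 ≈ 0.004962.

5.0e-3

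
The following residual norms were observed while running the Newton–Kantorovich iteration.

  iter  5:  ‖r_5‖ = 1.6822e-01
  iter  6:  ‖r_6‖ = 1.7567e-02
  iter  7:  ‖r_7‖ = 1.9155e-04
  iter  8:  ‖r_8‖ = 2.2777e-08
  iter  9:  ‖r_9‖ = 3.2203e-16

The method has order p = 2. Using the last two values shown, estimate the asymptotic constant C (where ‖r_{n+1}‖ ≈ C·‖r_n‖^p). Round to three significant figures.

C ≈ ‖r_9‖ / ‖r_8‖^2
  = 3.2203e-16 / (2.2777e-08)^2
  = 3.2203e-16 / 5.18792e-16 ≈ 0.62073

0.621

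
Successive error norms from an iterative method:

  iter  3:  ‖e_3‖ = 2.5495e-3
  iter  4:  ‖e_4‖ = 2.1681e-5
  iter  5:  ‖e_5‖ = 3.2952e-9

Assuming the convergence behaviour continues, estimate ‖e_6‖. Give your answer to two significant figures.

First estimate the order: p ≈ ln(‖e_5‖/‖e_4‖) / ln(‖e_4‖/‖e_3‖) = ln(3.2952e-9/2.1681e-5)/ln(2.1681e-5/2.5495e-3) = ln(0.000151986)/ln(0.00850402) ≈ 1.8442.
Then ‖e_6‖ ≈ ‖e_5‖·(‖e_5‖/‖e_4‖)^p = 3.2952e-9·(0.000151986)^1.8442 = 3.2952e-9·9.08829e-08 ≈ 2.995e-16.

3.0e-16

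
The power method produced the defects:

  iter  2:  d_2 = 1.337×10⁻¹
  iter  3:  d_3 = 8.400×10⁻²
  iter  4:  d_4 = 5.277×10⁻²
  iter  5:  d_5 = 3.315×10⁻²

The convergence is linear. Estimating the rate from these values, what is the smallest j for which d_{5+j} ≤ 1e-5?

18

Rate ρ ≈ d_5/d_4 = 3.315×10⁻²/5.277×10⁻² = 0.6282.
After j more steps, d_{5+j} ≈ 3.315×10⁻²·ρ^j; need ρ^j ≤ 1e-5/3.315×10⁻² = 0.000301659.
j ≥ ln(0.000301659)/ln(0.6282) = -8.1062/-0.46490 = 17.436.
So 18 more iterations are needed.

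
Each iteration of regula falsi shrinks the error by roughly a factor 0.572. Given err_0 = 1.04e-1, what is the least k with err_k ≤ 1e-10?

After k steps, err_k ≈ 1.04e-1·0.572^k.
Need 0.572^k ≤ 1e-10/1.04e-1 = 9.61538e-10.
k ≥ ln(9.61538e-10)/ln(0.572) = -20.7625/-0.55862 = 37.167.
Smallest integer k = 38.

38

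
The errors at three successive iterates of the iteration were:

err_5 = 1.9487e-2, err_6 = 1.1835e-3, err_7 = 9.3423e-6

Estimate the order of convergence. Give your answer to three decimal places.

p ≈ ln(err_7/err_6) / ln(err_6/err_5)
  = ln(9.3423e-6/1.1835e-3) / ln(1.1835e-3/1.9487e-2)
  = ln(0.00789379) / ln(0.0607328)
  = -4.841679 / -2.801271 ≈ 1.728387

1.728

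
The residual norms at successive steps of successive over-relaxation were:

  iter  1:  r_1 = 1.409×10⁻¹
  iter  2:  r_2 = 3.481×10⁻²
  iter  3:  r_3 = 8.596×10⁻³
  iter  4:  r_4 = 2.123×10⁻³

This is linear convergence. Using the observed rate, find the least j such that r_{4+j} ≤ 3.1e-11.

Rate ρ ≈ r_4/r_3 = 2.123×10⁻³/8.596×10⁻³ = 0.2470.
After j more steps, r_{4+j} ≈ 2.123×10⁻³·ρ^j; need ρ^j ≤ 3.1e-11/2.123×10⁻³ = 1.4602e-08.
j ≥ ln(1.4602e-08)/ln(0.2470) = -18.0421/-1.39837 = 12.902.
So 13 more iterations are needed.

13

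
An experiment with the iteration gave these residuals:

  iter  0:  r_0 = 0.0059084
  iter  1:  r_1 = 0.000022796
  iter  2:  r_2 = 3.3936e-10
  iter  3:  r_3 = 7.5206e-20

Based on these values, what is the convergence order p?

Consecutive ratios: r_3/r_2 = 7.5206e-20/3.3936e-10 = 2.21611e-10, r_2/r_1 = 3.3936e-10/0.000022796 = 1.48868e-05.
p ≈ ln(2.21611e-10)/ln(1.48868e-05) = -22.2301/-11.1150 ≈ 2.00.
So the convergence is quadratic (order 2).

2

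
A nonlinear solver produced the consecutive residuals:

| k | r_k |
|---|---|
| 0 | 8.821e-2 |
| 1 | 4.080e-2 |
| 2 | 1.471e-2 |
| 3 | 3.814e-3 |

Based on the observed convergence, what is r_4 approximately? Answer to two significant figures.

6.4e-4

First estimate the order: p ≈ ln(r_3/r_2) / ln(r_2/r_1) = ln(3.814e-3/1.471e-2)/ln(1.471e-2/4.080e-2) = ln(0.259279)/ln(0.360539) ≈ 1.3232.
Then r_4 ≈ r_3·(r_3/r_2)^p = 3.814e-3·(0.259279)^1.3232 = 3.814e-3·0.167609 ≈ 0.0006393.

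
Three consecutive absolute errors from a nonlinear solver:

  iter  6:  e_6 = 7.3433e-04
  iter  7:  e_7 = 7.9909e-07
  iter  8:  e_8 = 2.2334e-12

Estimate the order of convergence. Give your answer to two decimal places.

1.87

p ≈ ln(e_8/e_7) / ln(e_7/e_6)
  = ln(2.2334e-12/7.9909e-07) / ln(7.9909e-07/7.3433e-04)
  = ln(2.79493e-06) / ln(0.00108819)
  = -12.78770 / -6.82324 ≈ 1.87414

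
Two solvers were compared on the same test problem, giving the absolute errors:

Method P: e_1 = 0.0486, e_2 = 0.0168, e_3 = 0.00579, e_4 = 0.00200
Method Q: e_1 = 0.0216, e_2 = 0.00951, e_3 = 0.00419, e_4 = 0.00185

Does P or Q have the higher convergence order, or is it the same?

Method P: p ≈ ln(0.00200/0.00579)/ln(0.00579/0.0168) ≈ 1.00.
Method Q: p ≈ ln(0.00185/0.00419)/ln(0.00419/0.00951) ≈ 1.00.
Both orders ≈ 1.0 — effectively the same.

same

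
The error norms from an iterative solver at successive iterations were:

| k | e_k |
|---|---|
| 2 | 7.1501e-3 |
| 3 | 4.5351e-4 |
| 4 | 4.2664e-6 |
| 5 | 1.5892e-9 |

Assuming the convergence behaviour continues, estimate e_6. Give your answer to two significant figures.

2.5e-15

First estimate the order: p ≈ ln(e_5/e_4) / ln(e_4/e_3) = ln(1.5892e-9/4.2664e-6)/ln(4.2664e-6/4.5351e-4) = ln(0.000372492)/ln(0.00940751) ≈ 1.6920.
Then e_6 ≈ e_5·(e_5/e_4)^p = 1.5892e-9·(0.000372492)^1.6920 = 1.5892e-9·1.57881e-06 ≈ 2.509e-15.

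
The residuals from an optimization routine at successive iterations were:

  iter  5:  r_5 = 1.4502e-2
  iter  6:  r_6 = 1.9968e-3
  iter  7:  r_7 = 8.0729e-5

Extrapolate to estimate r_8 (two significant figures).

4.5e-7

First estimate the order: p ≈ ln(r_7/r_6) / ln(r_6/r_5) = ln(8.0729e-5/1.9968e-3)/ln(1.9968e-3/1.4502e-2) = ln(0.0404292)/ln(0.137691) ≈ 1.6181.
Then r_8 ≈ r_7·(r_7/r_6)^p = 8.0729e-5·(0.0404292)^1.6181 = 8.0729e-5·0.00556536 ≈ 4.493e-07.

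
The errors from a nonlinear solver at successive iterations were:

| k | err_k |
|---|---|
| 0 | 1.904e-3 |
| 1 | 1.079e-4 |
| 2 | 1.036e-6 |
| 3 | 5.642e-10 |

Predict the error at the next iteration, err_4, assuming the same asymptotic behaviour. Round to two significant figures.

First estimate the order: p ≈ ln(err_3/err_2) / ln(err_2/err_1) = ln(5.642e-10/1.036e-6)/ln(1.036e-6/1.079e-4) = ln(0.000544595)/ln(0.00960148) ≈ 1.6177.
Then err_4 ≈ err_3·(err_3/err_2)^p = 5.642e-10·(0.000544595)^1.6177 = 5.642e-10·5.24743e-06 ≈ 2.961e-15.

3.0e-15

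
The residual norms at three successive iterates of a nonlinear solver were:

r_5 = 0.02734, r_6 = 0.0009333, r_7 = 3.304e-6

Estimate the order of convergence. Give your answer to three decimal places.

1.671

p ≈ ln(r_7/r_6) / ln(r_6/r_5)
  = ln(3.304e-6/0.0009333) / ln(0.0009333/0.02734)
  = ln(0.00354013) / ln(0.0341368)
  = -5.643592 / -3.377379 ≈ 1.670998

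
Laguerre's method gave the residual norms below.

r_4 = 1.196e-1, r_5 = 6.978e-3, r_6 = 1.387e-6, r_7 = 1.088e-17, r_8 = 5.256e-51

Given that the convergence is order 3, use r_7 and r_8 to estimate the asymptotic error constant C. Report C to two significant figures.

4.1

C ≈ r_8 / r_7^3
  = 5.256e-51 / (1.088e-17)^3
  = 5.256e-51 / 1.28791e-51 ≈ 4.081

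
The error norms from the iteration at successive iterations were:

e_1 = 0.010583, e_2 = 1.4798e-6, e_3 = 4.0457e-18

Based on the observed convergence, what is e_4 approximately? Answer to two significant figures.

First estimate the order: p ≈ ln(e_3/e_2) / ln(e_2/e_1) = ln(4.0457e-18/1.4798e-6)/ln(1.4798e-6/0.010583) = ln(2.73395e-12)/ln(0.000139828) ≈ 3.0000.
Then e_4 ≈ e_3·(e_3/e_2)^p = 4.0457e-18·(2.73395e-12)^3.0000 = 4.0457e-18·2.04349e-35 ≈ 8.267e-53.

8.3e-53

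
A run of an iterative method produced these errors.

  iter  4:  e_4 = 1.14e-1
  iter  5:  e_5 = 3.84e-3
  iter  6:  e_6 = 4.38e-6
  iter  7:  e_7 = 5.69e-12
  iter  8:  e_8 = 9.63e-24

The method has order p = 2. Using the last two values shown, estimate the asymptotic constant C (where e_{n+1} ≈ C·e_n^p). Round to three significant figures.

0.297

C ≈ e_8 / e_7^2
  = 9.63e-24 / (5.69e-12)^2
  = 9.63e-24 / 3.23761e-23 ≈ 0.29744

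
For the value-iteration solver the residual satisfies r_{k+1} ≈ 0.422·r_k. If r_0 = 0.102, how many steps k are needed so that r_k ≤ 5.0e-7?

15

After k steps, r_k ≈ 0.102·0.422^k.
Need 0.422^k ≤ 5.0e-7/0.102 = 4.90196e-06.
k ≥ ln(4.90196e-06)/ln(0.422) = -12.2259/-0.86275 = 14.171.
Smallest integer k = 15.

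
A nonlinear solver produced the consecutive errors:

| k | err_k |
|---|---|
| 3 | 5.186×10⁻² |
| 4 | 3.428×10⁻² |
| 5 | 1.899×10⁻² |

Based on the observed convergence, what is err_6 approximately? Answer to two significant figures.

First estimate the order: p ≈ ln(err_5/err_4) / ln(err_4/err_3) = ln(1.899×10⁻²/3.428×10⁻²)/ln(3.428×10⁻²/5.186×10⁻²) = ln(0.553967)/ln(0.66101) ≈ 1.4267.
Then err_6 ≈ err_5·(err_5/err_4)^p = 1.899×10⁻²·(0.553967)^1.4267 = 1.899×10⁻²·0.430555 ≈ 0.008176.

8.2e-3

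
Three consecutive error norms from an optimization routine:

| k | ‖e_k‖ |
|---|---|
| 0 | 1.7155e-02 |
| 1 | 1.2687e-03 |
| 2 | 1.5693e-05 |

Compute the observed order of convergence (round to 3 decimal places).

p ≈ ln(‖e_2‖/‖e_1‖) / ln(‖e_1‖/‖e_0‖)
  = ln(1.5693e-05/1.2687e-03) / ln(1.2687e-03/1.7155e-02)
  = ln(0.0123694) / ln(0.0739551)
  = -4.392530 / -2.604297 ≈ 1.686647

1.687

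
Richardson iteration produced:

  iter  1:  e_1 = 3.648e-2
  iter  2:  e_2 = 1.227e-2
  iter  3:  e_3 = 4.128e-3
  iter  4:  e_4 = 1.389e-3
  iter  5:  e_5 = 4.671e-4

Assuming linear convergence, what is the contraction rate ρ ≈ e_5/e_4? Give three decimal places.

0.336

ρ ≈ e_5/e_4 = 4.671e-4/1.389e-3 = 0.33629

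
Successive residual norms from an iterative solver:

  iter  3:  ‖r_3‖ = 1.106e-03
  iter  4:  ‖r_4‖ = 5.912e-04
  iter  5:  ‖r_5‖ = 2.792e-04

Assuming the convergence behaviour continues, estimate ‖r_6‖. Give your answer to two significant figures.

First estimate the order: p ≈ ln(‖r_5‖/‖r_4‖) / ln(‖r_4‖/‖r_3‖) = ln(2.792e-04/5.912e-04)/ln(5.912e-04/1.106e-03) = ln(0.47226)/ln(0.534539) ≈ 1.1978.
Then ‖r_6‖ ≈ ‖r_5‖·(‖r_5‖/‖r_4‖)^p = 2.792e-04·(0.47226)^1.1978 = 2.792e-04·0.407131 ≈ 0.0001137.

1.1e-4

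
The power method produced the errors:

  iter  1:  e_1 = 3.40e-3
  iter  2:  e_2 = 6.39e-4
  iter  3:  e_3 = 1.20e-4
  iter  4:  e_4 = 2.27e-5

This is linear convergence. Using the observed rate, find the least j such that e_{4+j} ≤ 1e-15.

15

Rate ρ ≈ e_4/e_3 = 2.27e-5/1.20e-4 = 0.1892.
After j more steps, e_{4+j} ≈ 2.27e-5·ρ^j; need ρ^j ≤ 1e-15/2.27e-5 = 4.40529e-11.
j ≥ ln(4.40529e-11)/ln(0.1892) = -23.8456/-1.66495 = 14.322.
So 15 more iterations are needed.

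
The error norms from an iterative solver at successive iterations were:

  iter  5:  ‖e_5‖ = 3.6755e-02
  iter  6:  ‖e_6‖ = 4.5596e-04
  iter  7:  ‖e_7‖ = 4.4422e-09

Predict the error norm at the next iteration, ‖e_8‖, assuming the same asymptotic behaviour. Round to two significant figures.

First estimate the order: p ≈ ln(‖e_7‖/‖e_6‖) / ln(‖e_6‖/‖e_5‖) = ln(4.4422e-09/4.5596e-04)/ln(4.5596e-04/3.6755e-02) = ln(9.74252e-06)/ln(0.0124054) ≈ 2.6287.
Then ‖e_8‖ ≈ ‖e_7‖·(‖e_7‖/‖e_6‖)^p = 4.4422e-09·(9.74252e-06)^2.6287 = 4.4422e-09·6.70997e-14 ≈ 2.981e-22.

3.0e-22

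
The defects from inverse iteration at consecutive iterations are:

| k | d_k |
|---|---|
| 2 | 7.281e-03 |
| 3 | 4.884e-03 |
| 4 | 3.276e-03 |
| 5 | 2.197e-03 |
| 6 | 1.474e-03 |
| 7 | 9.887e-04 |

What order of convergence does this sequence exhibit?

1

Consecutive ratios: d_7/d_6 = 9.887e-04/1.474e-03 = 0.67076, d_6/d_5 = 1.474e-03/2.197e-03 = 0.670915.
p ≈ ln(0.67076)/ln(0.670915) = -0.3993/-0.3991 ≈ 1.00.
So the convergence is linear (order 1).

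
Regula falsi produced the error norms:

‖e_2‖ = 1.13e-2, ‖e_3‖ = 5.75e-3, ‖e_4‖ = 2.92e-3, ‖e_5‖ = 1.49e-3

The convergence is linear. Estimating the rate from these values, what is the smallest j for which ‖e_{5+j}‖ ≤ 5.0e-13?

Rate ρ ≈ ‖e_5‖/‖e_4‖ = 1.49e-3/2.92e-3 = 0.5103.
After j more steps, ‖e_{5+j}‖ ≈ 1.49e-3·ρ^j; need ρ^j ≤ 5.0e-13/1.49e-3 = 3.3557e-10.
j ≥ ln(3.3557e-10)/ln(0.5103) = -21.8152/-0.67276 = 32.426.
So 33 more iterations are needed.

33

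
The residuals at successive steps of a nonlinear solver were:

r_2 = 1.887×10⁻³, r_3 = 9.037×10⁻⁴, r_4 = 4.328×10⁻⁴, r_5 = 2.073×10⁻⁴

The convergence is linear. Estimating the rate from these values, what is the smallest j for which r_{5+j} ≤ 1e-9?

17

Rate ρ ≈ r_5/r_4 = 2.073×10⁻⁴/4.328×10⁻⁴ = 0.4790.
After j more steps, r_{5+j} ≈ 2.073×10⁻⁴·ρ^j; need ρ^j ≤ 1e-9/2.073×10⁻⁴ = 4.82393e-06.
j ≥ ln(4.82393e-06)/ln(0.4790) = -12.2419/-0.73605 = 16.632.
So 17 more iterations are needed.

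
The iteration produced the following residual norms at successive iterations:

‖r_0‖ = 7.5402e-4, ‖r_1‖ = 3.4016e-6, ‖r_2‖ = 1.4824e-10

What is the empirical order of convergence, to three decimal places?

p ≈ ln(‖r_2‖/‖r_1‖) / ln(‖r_1‖/‖r_0‖)
  = ln(1.4824e-10/3.4016e-6) / ln(3.4016e-6/7.5402e-4)
  = ln(4.35795e-05) / ln(0.00451129)
  = -10.040924 / -5.401172 ≈ 1.859027

1.859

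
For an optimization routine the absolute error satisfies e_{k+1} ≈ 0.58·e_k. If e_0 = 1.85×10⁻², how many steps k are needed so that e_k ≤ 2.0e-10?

After k steps, e_k ≈ 1.85×10⁻²·0.58^k.
Need 0.58^k ≤ 2.0e-10/1.85×10⁻² = 1.08108e-08.
k ≥ ln(1.08108e-08)/ln(0.58) = -18.3427/-0.54473 = 33.673.
Smallest integer k = 34.

34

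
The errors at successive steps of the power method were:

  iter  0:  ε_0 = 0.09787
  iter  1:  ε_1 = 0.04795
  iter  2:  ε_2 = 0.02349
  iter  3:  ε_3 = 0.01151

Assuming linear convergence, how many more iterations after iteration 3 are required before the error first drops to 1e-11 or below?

30

Rate ρ ≈ ε_3/ε_2 = 0.01151/0.02349 = 0.4900.
After j more steps, ε_{3+j} ≈ 0.01151·ρ^j; need ρ^j ≤ 1e-11/0.01151 = 8.6881e-10.
j ≥ ln(8.6881e-10)/ln(0.4900) = -20.8639/-0.71335 = 29.248.
So 30 more iterations are needed.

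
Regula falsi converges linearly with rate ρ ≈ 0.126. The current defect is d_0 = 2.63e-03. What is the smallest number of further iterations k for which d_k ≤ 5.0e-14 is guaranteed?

12

After k steps, d_k ≈ 2.63e-03·0.126^k.
Need 0.126^k ≤ 5.0e-14/2.63e-03 = 1.90114e-11.
k ≥ ln(1.90114e-11)/ln(0.126) = -24.6860/-2.07147 = 11.917.
Smallest integer k = 12.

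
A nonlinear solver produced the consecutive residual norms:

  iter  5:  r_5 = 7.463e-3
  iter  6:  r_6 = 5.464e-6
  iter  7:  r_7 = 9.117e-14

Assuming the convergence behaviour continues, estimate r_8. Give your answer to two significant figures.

First estimate the order: p ≈ ln(r_7/r_6) / ln(r_6/r_5) = ln(9.117e-14/5.464e-6)/ln(5.464e-6/7.463e-3) = ln(1.66856e-08)/ln(0.000732145) ≈ 2.4806.
Then r_8 ≈ r_7·(r_7/r_6)^p = 9.117e-14·(1.66856e-08)^2.4806 = 9.117e-14·5.09027e-20 ≈ 4.641e-33.

4.6e-33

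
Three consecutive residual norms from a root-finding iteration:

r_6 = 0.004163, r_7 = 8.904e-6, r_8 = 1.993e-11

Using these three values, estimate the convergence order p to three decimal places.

2.116

p ≈ ln(r_8/r_7) / ln(r_7/r_6)
  = ln(1.993e-11/8.904e-6) / ln(8.904e-6/0.004163)
  = ln(2.23832e-06) / ln(0.00213884)
  = -13.009785 / -6.147492 ≈ 2.116275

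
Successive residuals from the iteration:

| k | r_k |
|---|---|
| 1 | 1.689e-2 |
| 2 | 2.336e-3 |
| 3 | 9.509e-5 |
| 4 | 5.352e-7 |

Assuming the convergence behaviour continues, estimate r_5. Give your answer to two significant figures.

First estimate the order: p ≈ ln(r_4/r_3) / ln(r_3/r_2) = ln(5.352e-7/9.509e-5)/ln(9.509e-5/2.336e-3) = ln(0.00562835)/ln(0.0407063) ≈ 1.6180.
Then r_5 ≈ r_4·(r_4/r_3)^p = 5.352e-7·(0.00562835)^1.6180 = 5.352e-7·0.000229148 ≈ 1.226e-10.

1.2e-10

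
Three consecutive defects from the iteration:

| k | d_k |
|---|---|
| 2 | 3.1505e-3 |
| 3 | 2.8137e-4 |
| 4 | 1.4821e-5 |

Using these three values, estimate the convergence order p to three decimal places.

p ≈ ln(d_4/d_3) / ln(d_3/d_2)
  = ln(1.4821e-5/2.8137e-4) / ln(2.8137e-4/3.1505e-3)
  = ln(0.0526744) / ln(0.0893096)
  = -2.943626 / -2.415646 ≈ 1.218567

1.219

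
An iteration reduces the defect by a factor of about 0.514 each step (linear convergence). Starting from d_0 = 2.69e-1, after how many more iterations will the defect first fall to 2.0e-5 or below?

15

After k steps, d_k ≈ 2.69e-1·0.514^k.
Need 0.514^k ≤ 2.0e-5/2.69e-1 = 7.43494e-05.
k ≥ ln(7.43494e-05)/ln(0.514) = -9.5067/-0.66553 = 14.284.
Smallest integer k = 15.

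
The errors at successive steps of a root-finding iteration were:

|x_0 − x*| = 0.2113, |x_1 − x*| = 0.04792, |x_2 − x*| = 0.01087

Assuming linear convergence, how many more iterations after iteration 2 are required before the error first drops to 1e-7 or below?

Rate ρ ≈ |x_2 − x*|/|x_1 − x*| = 0.01087/0.04792 = 0.2268.
After j more steps, |x_{2+j} − x*| ≈ 0.01087·ρ^j; need ρ^j ≤ 1e-7/0.01087 = 9.19963e-06.
j ≥ ln(9.19963e-06)/ln(0.2268) = -11.5963/-1.48369 = 7.816.
So 8 more iterations are needed.

8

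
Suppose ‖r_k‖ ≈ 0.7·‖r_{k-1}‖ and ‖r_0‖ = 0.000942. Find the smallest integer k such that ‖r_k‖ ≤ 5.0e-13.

After k steps, ‖r_k‖ ≈ 0.000942·0.7^k.
Need 0.7^k ≤ 5.0e-13/0.000942 = 5.30786e-10.
k ≥ ln(5.30786e-10)/ln(0.7) = -21.3567/-0.35667 = 59.878.
Smallest integer k = 60.

60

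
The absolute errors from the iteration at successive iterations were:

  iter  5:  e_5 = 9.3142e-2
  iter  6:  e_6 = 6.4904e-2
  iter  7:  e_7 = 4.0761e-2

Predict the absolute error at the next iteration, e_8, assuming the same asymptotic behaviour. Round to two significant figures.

2.2e-2

First estimate the order: p ≈ ln(e_7/e_6) / ln(e_6/e_5) = ln(4.0761e-2/6.4904e-2)/ln(6.4904e-2/9.3142e-2) = ln(0.62802)/ln(0.696828) ≈ 1.2878.
Then e_8 ≈ e_7·(e_7/e_6)^p = 4.0761e-2·(0.62802)^1.2878 = 4.0761e-2·0.549326 ≈ 0.02239.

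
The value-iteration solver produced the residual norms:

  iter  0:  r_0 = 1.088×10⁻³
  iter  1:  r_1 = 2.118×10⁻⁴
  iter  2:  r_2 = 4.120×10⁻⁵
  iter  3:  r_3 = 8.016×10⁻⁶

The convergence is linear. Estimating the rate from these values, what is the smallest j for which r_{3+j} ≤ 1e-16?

16

Rate ρ ≈ r_3/r_2 = 8.016×10⁻⁶/4.120×10⁻⁵ = 0.1946.
After j more steps, r_{3+j} ≈ 8.016×10⁻⁶·ρ^j; need ρ^j ≤ 1e-16/8.016×10⁻⁶ = 1.2475e-11.
j ≥ ln(1.2475e-11)/ln(0.1946) = -25.1073/-1.63681 = 15.339.
So 16 more iterations are needed.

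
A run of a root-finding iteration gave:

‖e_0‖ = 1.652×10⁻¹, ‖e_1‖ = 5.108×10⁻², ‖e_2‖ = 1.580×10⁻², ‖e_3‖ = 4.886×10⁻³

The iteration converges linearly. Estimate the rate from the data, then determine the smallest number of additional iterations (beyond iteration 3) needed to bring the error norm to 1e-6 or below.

Rate ρ ≈ ‖e_3‖/‖e_2‖ = 4.886×10⁻³/1.580×10⁻² = 0.3092.
After j more steps, ‖e_{3+j}‖ ≈ 4.886×10⁻³·ρ^j; need ρ^j ≤ 1e-6/4.886×10⁻³ = 0.000204666.
j ≥ ln(0.000204666)/ln(0.3092) = -8.4941/-1.17377 = 7.237.
So 8 more iterations are needed.

8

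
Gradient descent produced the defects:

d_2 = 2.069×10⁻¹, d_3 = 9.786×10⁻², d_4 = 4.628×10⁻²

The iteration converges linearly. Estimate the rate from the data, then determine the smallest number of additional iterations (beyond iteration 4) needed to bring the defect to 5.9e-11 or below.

Rate ρ ≈ d_4/d_3 = 4.628×10⁻²/9.786×10⁻² = 0.4729.
After j more steps, d_{4+j} ≈ 4.628×10⁻²·ρ^j; need ρ^j ≤ 5.9e-11/4.628×10⁻² = 1.27485e-09.
j ≥ ln(1.27485e-09)/ln(0.4729) = -20.4804/-0.74887 = 27.348.
So 28 more iterations are needed.

28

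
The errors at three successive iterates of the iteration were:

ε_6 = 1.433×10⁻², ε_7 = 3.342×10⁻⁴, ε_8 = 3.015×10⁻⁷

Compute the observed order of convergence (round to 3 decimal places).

p ≈ ln(ε_8/ε_7) / ln(ε_7/ε_6)
  = ln(3.015×10⁻⁷/3.342×10⁻⁴) / ln(3.342×10⁻⁴/1.433×10⁻²)
  = ln(0.000902154) / ln(0.0233217)
  = -7.010725 / -3.758371 ≈ 1.865363

1.865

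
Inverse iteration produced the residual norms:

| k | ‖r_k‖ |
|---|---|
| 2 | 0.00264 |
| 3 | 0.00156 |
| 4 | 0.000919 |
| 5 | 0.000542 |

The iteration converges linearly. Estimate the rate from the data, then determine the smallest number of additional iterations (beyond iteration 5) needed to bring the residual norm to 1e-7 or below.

17

Rate ρ ≈ ‖r_5‖/‖r_4‖ = 0.000542/0.000919 = 0.5898.
After j more steps, ‖r_{5+j}‖ ≈ 0.000542·ρ^j; need ρ^j ≤ 1e-7/0.000542 = 0.000184502.
j ≥ ln(0.000184502)/ln(0.5898) = -8.5979/-0.52797 = 16.285.
So 17 more iterations are needed.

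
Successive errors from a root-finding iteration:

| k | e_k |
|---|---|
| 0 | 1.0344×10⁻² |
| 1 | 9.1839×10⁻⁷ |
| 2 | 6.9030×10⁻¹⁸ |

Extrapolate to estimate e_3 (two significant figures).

2.0e-48

First estimate the order: p ≈ ln(e_2/e_1) / ln(e_1/e_0) = ln(6.9030×10⁻¹⁸/9.1839×10⁻⁷)/ln(9.1839×10⁻⁷/1.0344×10⁻²) = ln(7.51641e-12)/ln(8.87848e-05) ≈ 2.7455.
Then e_3 ≈ e_2·(e_2/e_1)^p = 6.9030×10⁻¹⁸·(7.51641e-12)^2.7455 = 6.9030×10⁻¹⁸·2.87797e-31 ≈ 1.987e-48.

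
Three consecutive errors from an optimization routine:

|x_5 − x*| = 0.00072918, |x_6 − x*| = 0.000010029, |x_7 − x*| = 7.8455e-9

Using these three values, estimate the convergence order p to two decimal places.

p ≈ ln(|x_7 − x*|/|x_6 − x*|) / ln(|x_6 − x*|/|x_5 − x*|)
  = ln(7.8455e-9/0.000010029) / ln(0.000010029/0.00072918)
  = ln(0.000782281) / ln(0.0137538)
  = -7.15330 / -4.28644 ≈ 1.66882

1.67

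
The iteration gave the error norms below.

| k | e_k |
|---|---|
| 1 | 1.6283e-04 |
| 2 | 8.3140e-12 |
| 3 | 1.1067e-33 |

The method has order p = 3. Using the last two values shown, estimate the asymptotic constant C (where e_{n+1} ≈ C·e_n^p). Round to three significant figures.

C ≈ e_3 / e_2^3
  = 1.1067e-33 / (8.3140e-12)^3
  = 1.1067e-33 / 5.74685e-34 ≈ 1.9257

1.93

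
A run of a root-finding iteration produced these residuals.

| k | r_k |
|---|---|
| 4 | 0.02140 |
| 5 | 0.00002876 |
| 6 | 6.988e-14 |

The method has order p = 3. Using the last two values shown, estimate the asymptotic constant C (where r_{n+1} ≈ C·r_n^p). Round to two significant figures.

C ≈ r_6 / r_5^3
  = 6.988e-14 / (0.00002876)^3
  = 6.988e-14 / 2.37885e-14 ≈ 2.9376

2.9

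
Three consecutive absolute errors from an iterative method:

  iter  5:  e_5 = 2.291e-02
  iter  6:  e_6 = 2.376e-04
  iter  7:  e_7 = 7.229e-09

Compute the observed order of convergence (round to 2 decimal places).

2.28

p ≈ ln(e_7/e_6) / ln(e_6/e_5)
  = ln(7.229e-09/2.376e-04) / ln(2.376e-04/2.291e-02)
  = ln(3.04251e-05) / ln(0.010371)
  = -10.40024 / -4.56874 ≈ 2.27639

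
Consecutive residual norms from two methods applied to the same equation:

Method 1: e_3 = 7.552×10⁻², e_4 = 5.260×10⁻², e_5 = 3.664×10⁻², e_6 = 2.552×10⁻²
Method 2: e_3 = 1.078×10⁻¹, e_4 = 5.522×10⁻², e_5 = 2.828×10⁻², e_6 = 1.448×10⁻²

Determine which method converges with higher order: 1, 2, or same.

same

Method 1: p ≈ ln(2.552×10⁻²/3.664×10⁻²)/ln(3.664×10⁻²/5.260×10⁻²) ≈ 1.00.
Method 2: p ≈ ln(1.448×10⁻²/2.828×10⁻²)/ln(2.828×10⁻²/5.522×10⁻²) ≈ 1.00.
Both orders ≈ 1.0 — effectively the same.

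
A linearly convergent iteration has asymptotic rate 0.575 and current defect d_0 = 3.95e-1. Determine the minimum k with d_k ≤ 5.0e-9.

After k steps, d_k ≈ 3.95e-1·0.575^k.
Need 0.575^k ≤ 5.0e-9/3.95e-1 = 1.26582e-08.
k ≥ ln(1.26582e-08)/ln(0.575) = -18.1850/-0.55339 = 32.861.
Smallest integer k = 33.

33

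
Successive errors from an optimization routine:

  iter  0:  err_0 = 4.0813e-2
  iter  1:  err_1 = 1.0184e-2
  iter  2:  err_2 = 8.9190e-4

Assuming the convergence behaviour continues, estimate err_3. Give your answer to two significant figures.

1.2e-5

First estimate the order: p ≈ ln(err_2/err_1) / ln(err_1/err_0) = ln(8.9190e-4/1.0184e-2)/ln(1.0184e-2/4.0813e-2) = ln(0.0875786)/ln(0.249528) ≈ 1.7542.
Then err_3 ≈ err_2·(err_2/err_1)^p = 8.9190e-4·(0.0875786)^1.7542 = 8.9190e-4·0.0139558 ≈ 1.245e-05.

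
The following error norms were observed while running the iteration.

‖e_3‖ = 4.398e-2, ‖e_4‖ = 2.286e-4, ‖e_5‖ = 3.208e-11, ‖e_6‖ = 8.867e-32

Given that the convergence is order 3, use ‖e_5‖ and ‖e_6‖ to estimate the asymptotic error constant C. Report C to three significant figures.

C ≈ ‖e_6‖ / ‖e_5‖^3
  = 8.867e-32 / (3.208e-11)^3
  = 8.867e-32 / 3.30144e-32 ≈ 2.6858

2.69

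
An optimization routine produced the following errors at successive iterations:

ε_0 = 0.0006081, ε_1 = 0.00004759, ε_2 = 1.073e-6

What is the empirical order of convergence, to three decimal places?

1.488

p ≈ ln(ε_2/ε_1) / ln(ε_1/ε_0)
  = ln(1.073e-6/0.00004759) / ln(0.00004759/0.0006081)
  = ln(0.0225468) / ln(0.0782602)
  = -3.792162 / -2.547716 ≈ 1.488456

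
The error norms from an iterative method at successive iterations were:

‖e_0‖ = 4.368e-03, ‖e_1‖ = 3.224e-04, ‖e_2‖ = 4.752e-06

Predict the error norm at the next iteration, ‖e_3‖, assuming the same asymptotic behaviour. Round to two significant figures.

5.2e-9

First estimate the order: p ≈ ln(‖e_2‖/‖e_1‖) / ln(‖e_1‖/‖e_0‖) = ln(4.752e-06/3.224e-04)/ln(3.224e-04/4.368e-03) = ln(0.0147395)/ln(0.0738095) ≈ 1.6181.
Then ‖e_3‖ ≈ ‖e_2‖·(‖e_2‖/‖e_1‖)^p = 4.752e-06·(0.0147395)^1.6181 = 4.752e-06·0.00108748 ≈ 5.168e-09.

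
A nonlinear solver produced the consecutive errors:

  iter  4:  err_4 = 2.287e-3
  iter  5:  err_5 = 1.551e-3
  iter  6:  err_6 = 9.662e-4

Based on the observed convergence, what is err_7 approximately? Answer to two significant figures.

5.4e-4

First estimate the order: p ≈ ln(err_6/err_5) / ln(err_5/err_4) = ln(9.662e-4/1.551e-3)/ln(1.551e-3/2.287e-3) = ln(0.622953)/ln(0.678181) ≈ 1.2187.
Then err_7 ≈ err_6·(err_6/err_5)^p = 9.662e-4·(0.622953)^1.2187 = 9.662e-4·0.561698 ≈ 0.0005427.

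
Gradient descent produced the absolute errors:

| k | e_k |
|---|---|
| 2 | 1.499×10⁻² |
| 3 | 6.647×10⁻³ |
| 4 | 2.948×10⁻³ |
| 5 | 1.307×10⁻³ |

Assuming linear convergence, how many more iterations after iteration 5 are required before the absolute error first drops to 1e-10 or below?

Rate ρ ≈ e_5/e_4 = 1.307×10⁻³/2.948×10⁻³ = 0.4434.
After j more steps, e_{5+j} ≈ 1.307×10⁻³·ρ^j; need ρ^j ≤ 1e-10/1.307×10⁻³ = 7.65111e-08.
j ≥ ln(7.65111e-08)/ln(0.4434) = -16.3858/-0.81328 = 20.148.
So 21 more iterations are needed.

21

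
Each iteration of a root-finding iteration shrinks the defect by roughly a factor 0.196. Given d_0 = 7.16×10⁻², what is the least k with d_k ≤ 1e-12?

After k steps, d_k ≈ 7.16×10⁻²·0.196^k.
Need 0.196^k ≤ 1e-12/7.16×10⁻² = 1.39665e-11.
k ≥ ln(1.39665e-11)/ln(0.196) = -24.9944/-1.62964 = 15.337.
Smallest integer k = 16.

16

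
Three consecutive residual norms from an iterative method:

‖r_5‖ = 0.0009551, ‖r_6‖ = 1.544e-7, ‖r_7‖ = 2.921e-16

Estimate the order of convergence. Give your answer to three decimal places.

p ≈ ln(‖r_7‖/‖r_6‖) / ln(‖r_6‖/‖r_5‖)
  = ln(2.921e-16/1.544e-7) / ln(1.544e-7/0.0009551)
  = ln(1.89184e-09) / ln(0.000161658)
  = -20.085716 / -8.730028 ≈ 2.300762

2.301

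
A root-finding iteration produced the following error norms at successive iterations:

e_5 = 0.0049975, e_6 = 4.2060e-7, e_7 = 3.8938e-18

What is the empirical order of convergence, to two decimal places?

2.71

p ≈ ln(e_7/e_6) / ln(e_6/e_5)
  = ln(3.8938e-18/4.2060e-7) / ln(4.2060e-7/0.0049975)
  = ln(9.25773e-12) / ln(8.41621e-05)
  = -25.40556 / -9.38277 ≈ 2.70768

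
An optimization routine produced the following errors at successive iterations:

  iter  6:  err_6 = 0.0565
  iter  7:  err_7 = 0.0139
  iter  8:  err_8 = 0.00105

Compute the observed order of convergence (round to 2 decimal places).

1.84

p ≈ ln(err_8/err_7) / ln(err_7/err_6)
  = ln(0.00105/0.0139) / ln(0.0139/0.0565)
  = ln(0.0755396) / ln(0.246018)
  = -2.58310 / -1.40235 ≈ 1.84198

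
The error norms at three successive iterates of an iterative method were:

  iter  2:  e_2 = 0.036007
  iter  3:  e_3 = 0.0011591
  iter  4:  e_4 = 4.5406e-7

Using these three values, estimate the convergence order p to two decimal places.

p ≈ ln(e_4/e_3) / ln(e_3/e_2)
  = ln(4.5406e-7/0.0011591) / ln(0.0011591/0.036007)
  = ln(0.000391735) / ln(0.032191)
  = -7.84492 / -3.43607 ≈ 2.28311

2.28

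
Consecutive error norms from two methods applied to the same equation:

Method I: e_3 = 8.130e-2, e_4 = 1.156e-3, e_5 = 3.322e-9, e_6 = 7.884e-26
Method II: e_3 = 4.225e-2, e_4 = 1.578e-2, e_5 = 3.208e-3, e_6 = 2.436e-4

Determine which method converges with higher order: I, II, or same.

I

Method I: p ≈ ln(7.884e-26/3.322e-9)/ln(3.322e-9/1.156e-3) ≈ 3.00.
Method II: p ≈ ln(2.436e-4/3.208e-3)/ln(3.208e-3/1.578e-2) ≈ 1.62.
Method I has the higher order (≈3.0 vs ≈1.6).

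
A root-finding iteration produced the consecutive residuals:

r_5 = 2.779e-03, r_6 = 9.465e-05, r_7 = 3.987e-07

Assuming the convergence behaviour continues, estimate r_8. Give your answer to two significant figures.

First estimate the order: p ≈ ln(r_7/r_6) / ln(r_6/r_5) = ln(3.987e-07/9.465e-05)/ln(9.465e-05/2.779e-03) = ln(0.00421236)/ln(0.034059) ≈ 1.6184.
Then r_8 ≈ r_7·(r_7/r_6)^p = 3.987e-07·(0.00421236)^1.6184 = 3.987e-07·0.000143065 ≈ 5.704e-11.

5.7e-11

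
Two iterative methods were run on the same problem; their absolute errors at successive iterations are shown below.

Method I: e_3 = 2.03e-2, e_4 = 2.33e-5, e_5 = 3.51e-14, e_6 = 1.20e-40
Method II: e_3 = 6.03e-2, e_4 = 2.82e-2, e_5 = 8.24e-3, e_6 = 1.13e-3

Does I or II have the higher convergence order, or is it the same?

I

Method I: p ≈ ln(1.20e-40/3.51e-14)/ln(3.51e-14/2.33e-5) ≈ 3.00.
Method II: p ≈ ln(1.13e-3/8.24e-3)/ln(8.24e-3/2.82e-2) ≈ 1.61.
Method I has the higher order (≈3.0 vs ≈1.6).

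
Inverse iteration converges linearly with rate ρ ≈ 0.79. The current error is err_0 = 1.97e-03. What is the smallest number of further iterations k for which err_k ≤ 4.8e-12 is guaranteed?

After k steps, err_k ≈ 1.97e-03·0.79^k.
Need 0.79^k ≤ 4.8e-12/1.97e-03 = 2.43655e-09.
k ≥ ln(2.43655e-09)/ln(0.79) = -19.8327/-0.23572 = 84.137.
Smallest integer k = 85.

85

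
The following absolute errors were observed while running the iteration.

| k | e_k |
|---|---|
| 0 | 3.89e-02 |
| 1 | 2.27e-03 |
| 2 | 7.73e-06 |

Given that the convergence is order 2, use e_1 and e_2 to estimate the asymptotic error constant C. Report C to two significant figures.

C ≈ e_2 / e_1^2
  = 7.73e-06 / (2.27e-03)^2
  = 7.73e-06 / 5.1529e-06 ≈ 1.5001

1.5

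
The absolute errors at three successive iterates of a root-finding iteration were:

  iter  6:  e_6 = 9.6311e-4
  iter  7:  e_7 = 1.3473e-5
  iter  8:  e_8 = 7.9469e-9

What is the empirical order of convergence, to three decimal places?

1.742

p ≈ ln(e_8/e_7) / ln(e_7/e_6)
  = ln(7.9469e-9/1.3473e-5) / ln(1.3473e-5/9.6311e-4)
  = ln(0.000589839) / ln(0.0139891)
  = -7.435661 / -4.269477 ≈ 1.741586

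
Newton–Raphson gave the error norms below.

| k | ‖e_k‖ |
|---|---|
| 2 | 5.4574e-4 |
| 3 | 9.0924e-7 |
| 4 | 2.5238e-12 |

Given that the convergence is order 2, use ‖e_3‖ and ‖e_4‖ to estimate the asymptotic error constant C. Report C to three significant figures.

3.05

C ≈ ‖e_4‖ / ‖e_3‖^2
  = 2.5238e-12 / (9.0924e-7)^2
  = 2.5238e-12 / 8.26717e-13 ≈ 3.0528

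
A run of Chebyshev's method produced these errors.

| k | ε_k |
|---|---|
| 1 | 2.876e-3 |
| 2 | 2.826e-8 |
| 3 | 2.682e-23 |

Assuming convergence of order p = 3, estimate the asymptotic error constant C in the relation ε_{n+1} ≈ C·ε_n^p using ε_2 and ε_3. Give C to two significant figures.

C ≈ ε_3 / ε_2^3
  = 2.682e-23 / (2.826e-8)^3
  = 2.682e-23 / 2.25692e-23 ≈ 1.1883

1.2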